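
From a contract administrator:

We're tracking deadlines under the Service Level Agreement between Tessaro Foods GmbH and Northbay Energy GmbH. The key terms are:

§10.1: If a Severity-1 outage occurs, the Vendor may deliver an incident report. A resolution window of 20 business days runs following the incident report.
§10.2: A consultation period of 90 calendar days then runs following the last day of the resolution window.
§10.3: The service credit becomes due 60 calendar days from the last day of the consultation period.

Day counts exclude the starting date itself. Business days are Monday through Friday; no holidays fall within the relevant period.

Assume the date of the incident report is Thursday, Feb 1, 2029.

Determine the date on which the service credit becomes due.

Jul 29, 2029

From Thursday, Feb 1, 2029, 20 business days (Feb 2, Feb 5, Feb 6, Feb 7, …, Feb 27, Feb 28, Mar 1, skipping weekends) brings us to Thursday, Mar 1, 2029, which is the last day of the resolution window.
The last day of the consultation period: Mar 1, 2029 + 90 days = May 30, 2029.
The date on which the service credit becomes due: May 30, 2029 + 60 days = Jul 29, 2029.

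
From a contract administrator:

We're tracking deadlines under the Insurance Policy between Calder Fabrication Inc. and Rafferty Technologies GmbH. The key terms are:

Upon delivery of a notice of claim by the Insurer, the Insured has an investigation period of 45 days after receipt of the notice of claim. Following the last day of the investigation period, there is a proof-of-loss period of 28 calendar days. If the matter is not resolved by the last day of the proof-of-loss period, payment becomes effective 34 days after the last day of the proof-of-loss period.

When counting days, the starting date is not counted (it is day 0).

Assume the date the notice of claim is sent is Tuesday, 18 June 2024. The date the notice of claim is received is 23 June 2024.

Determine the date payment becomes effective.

Adding 45 calendar days to 23 June 2024 gives 7 August 2024, which is the last day of the investigation period.
The last day of the proof-of-loss period: 7 August 2024 + 28 days = 4 September 2024.
Adding 34 calendar days to 4 September 2024 gives 8 October 2024, which is the date payment becomes effective.

8 October 2024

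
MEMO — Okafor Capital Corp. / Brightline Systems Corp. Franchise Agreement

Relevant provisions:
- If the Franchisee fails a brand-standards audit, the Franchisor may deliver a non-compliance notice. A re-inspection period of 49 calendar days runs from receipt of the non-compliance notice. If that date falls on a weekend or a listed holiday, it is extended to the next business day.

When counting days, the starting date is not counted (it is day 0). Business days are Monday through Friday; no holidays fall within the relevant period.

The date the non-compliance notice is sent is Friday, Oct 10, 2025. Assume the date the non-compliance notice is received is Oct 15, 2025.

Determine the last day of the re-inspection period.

The last day of the re-inspection period: Oct 15, 2025 + 49 days = Dec 3, 2025. Dec 3, 2025 is a Wednesday, so no roll-forward applies.

Dec 3, 2025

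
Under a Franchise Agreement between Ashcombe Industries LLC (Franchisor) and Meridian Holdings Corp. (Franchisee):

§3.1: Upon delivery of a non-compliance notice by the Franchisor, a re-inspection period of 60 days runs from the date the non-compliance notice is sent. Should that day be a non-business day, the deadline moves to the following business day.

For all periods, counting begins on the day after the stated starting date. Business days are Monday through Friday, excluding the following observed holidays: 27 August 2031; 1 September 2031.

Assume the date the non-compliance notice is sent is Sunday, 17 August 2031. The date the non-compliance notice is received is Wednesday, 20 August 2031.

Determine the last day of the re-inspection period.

Adding 60 calendar days to 17 August 2031 gives 16 October 2031, which is the last day of the re-inspection period. 16 October 2031 is a Thursday and is not a listed holiday, so no roll-forward applies.

16 October 2031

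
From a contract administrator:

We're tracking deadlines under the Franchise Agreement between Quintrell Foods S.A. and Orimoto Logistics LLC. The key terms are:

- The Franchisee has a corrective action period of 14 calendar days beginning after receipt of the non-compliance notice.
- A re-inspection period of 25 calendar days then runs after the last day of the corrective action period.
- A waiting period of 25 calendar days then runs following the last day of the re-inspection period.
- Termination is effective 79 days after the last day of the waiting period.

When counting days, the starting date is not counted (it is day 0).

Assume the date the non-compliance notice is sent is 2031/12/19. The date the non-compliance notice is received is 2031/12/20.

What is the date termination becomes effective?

2032/05/11

The last day of the corrective action period: 2031/12/20 + 14 days = 2032/01/03.
Adding 25 calendar days to 2032/01/03 gives 2032/01/28, which is the last day of the re-inspection period.
The last day of the waiting period: 25 calendar days after 2032/01/28 is 2032/02/22.
Adding 79 calendar days to 2032/02/22 gives 2032/05/11, which is the date termination becomes effective.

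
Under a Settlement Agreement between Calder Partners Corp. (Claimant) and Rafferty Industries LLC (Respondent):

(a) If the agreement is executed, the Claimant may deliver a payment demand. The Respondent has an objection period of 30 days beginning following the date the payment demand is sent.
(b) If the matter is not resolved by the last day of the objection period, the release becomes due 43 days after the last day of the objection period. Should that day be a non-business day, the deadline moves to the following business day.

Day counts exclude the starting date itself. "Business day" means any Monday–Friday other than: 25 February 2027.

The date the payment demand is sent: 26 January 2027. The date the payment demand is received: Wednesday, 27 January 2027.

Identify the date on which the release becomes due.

9 April 2027

Adding 30 calendar days to 26 January 2027 gives 25 February 2027, which is the last day of the objection period.
Adding 43 calendar days to 25 February 2027 gives 9 April 2027, which is the date on which the release becomes due. 9 April 2027 is a Friday and is not a listed holiday, so no roll-forward applies.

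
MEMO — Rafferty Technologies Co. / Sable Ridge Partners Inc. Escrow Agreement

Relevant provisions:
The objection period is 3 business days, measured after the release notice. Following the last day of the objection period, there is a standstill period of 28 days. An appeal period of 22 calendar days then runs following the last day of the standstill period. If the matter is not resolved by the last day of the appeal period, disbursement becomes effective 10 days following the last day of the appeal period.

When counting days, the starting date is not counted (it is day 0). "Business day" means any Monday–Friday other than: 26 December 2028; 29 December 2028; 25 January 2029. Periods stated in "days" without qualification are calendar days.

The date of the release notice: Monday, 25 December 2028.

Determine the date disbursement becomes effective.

2 March 2029

The last day of the objection period: counting 3 business days from Monday, 25 December 2028 (Dec 27, Dec 28, Jan 1, skipping weekends and the listed holidays on Dec 26, Dec 29) reaches Monday, 1 January 2029.
The last day of the standstill period: 28 calendar days after 1 January 2029 is 29 January 2029.
The last day of the appeal period: 22 calendar days after 29 January 2029 is 20 February 2029.
The date disbursement becomes effective: 10 calendar days after 20 February 2029 is 2 March 2029.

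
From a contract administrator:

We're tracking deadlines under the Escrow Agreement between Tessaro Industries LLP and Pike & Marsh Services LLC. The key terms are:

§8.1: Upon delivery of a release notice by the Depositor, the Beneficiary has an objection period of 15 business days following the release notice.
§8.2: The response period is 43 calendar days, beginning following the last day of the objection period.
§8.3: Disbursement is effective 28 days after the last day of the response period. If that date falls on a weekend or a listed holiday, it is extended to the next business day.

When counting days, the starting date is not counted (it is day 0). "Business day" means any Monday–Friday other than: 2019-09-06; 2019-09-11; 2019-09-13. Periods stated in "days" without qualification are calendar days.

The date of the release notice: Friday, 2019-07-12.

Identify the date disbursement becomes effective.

From Friday, 2019-07-12, 15 business days (Jul 15, Jul 16, Jul 17, Jul 18, …, Jul 31, Aug 1, Aug 2, skipping weekends) brings us to Friday, 2019-08-02, which is the last day of the objection period.
Adding 43 calendar days to 2019-08-02 gives 2019-09-14, which is the last day of the response period.
The date disbursement becomes effective: 2019-09-14 + 28 days = 2019-10-12. That falls on a Saturday, so it rolls to the next business day, Monday, 2019-10-14.

2019-10-14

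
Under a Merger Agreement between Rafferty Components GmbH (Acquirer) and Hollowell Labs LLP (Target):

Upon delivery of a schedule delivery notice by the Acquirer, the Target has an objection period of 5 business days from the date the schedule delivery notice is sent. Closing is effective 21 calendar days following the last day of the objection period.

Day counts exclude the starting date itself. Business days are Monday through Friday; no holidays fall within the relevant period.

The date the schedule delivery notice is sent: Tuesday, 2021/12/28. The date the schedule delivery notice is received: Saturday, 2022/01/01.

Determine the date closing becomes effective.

2022/01/25

From Tuesday, 2021/12/28, 5 business days (Dec 29, Dec 30, Dec 31, Jan 3, Jan 4, skipping weekends) brings us to Tuesday, 2022/01/04, which is the last day of the objection period.
Adding 21 calendar days to 2022/01/04 gives 2022/01/25, which is the date closing becomes effective.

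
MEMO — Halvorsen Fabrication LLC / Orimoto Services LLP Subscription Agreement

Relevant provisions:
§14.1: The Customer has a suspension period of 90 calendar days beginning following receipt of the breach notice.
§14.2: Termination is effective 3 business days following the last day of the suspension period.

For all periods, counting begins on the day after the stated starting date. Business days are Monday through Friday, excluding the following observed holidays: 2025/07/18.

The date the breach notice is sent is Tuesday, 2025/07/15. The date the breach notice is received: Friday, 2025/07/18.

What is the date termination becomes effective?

2025/10/21

The last day of the suspension period: 90 calendar days after 2025/07/18 is 2025/10/16.
From Thursday, 2025/10/16, 3 business days (Oct 17, Oct 20, Oct 21, skipping weekends) brings us to Tuesday, 2025/10/21, which is the date termination becomes effective.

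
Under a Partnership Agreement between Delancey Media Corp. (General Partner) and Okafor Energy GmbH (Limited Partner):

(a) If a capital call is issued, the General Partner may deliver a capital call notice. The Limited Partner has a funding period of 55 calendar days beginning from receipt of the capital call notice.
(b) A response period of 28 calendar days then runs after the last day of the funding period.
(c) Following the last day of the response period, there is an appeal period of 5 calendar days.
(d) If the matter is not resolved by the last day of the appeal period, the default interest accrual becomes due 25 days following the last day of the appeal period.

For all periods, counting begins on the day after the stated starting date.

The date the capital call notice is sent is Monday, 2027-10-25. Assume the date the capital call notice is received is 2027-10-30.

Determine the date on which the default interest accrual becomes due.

Adding 55 calendar days to 2027-10-30 gives 2027-12-24, which is the last day of the funding period.
The last day of the response period: 28 calendar days after 2027-12-24 is 2028-01-21.
The last day of the appeal period: 5 calendar days after 2028-01-21 is 2028-01-26.
The date on which the default interest accrual becomes due: 2028-01-26 + 25 days = 2028-02-20.

2028-02-20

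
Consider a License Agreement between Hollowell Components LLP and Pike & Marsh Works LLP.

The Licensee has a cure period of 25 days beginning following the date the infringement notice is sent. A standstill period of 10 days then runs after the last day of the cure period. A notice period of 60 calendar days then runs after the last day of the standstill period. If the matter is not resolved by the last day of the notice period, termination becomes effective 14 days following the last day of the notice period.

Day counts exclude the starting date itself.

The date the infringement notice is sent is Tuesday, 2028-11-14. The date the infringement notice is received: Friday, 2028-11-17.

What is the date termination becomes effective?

Adding 25 calendar days to 2028-11-14 gives 2028-12-09, which is the last day of the cure period.
Adding 10 calendar days to 2028-12-09 gives 2028-12-19, which is the last day of the standstill period.
The last day of the notice period: 2028-12-19 + 60 days = 2029-02-17.
The date termination becomes effective: 14 calendar days after 2029-02-17 is 2029-03-03.

2029-03-03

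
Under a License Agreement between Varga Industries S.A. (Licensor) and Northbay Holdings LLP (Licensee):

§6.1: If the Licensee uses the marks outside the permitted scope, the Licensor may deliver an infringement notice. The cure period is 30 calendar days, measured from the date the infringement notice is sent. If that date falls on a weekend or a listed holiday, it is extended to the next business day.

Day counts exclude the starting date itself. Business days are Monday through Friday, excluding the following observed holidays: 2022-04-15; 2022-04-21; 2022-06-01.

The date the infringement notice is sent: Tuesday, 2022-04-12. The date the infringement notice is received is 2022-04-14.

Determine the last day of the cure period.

2022-05-12

Adding 30 calendar days to 2022-04-12 gives 2022-05-12, which is the last day of the cure period. 2022-05-12 is a Thursday and is not a listed holiday, so no roll-forward applies.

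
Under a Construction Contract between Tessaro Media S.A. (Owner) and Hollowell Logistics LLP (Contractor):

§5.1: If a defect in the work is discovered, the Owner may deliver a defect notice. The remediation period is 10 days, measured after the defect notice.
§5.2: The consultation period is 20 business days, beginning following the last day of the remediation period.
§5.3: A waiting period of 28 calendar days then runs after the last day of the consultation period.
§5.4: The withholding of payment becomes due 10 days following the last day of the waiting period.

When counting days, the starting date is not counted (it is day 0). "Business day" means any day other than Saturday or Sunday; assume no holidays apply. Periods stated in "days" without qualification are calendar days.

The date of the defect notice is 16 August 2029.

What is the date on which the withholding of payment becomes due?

Adding 10 calendar days to 16 August 2029 gives 26 August 2029, which is the last day of the remediation period.
From Sunday, 26 August 2029, 20 business days (Aug 27, Aug 28, Aug 29, Aug 30, …, Sep 19, Sep 20, Sep 21, skipping weekends) brings us to Friday, 21 September 2029, which is the last day of the consultation period.
The last day of the waiting period: 28 calendar days after 21 September 2029 is 19 October 2029.
Adding 10 calendar days to 19 October 2029 gives 29 October 2029, which is the date on which the withholding of payment becomes due.

29 October 2029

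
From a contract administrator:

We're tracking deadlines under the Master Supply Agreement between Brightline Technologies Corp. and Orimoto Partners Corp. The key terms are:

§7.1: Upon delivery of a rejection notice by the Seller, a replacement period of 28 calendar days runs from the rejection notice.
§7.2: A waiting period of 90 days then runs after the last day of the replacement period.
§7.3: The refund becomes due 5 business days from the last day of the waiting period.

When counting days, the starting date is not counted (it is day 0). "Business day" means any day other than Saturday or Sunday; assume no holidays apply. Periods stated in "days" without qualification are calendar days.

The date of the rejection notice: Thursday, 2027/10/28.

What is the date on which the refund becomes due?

2028/03/01

The last day of the replacement period: 28 calendar days after 2027/10/28 is 2027/11/25.
The last day of the waiting period: 2027/11/25 + 90 days = 2028/02/23.
The date on which the refund becomes due: counting 5 business days from Wednesday, 2028/02/23 (Feb 24, Feb 25, Feb 28, Feb 29, Mar 1, skipping weekends) reaches Wednesday, 2028/03/01.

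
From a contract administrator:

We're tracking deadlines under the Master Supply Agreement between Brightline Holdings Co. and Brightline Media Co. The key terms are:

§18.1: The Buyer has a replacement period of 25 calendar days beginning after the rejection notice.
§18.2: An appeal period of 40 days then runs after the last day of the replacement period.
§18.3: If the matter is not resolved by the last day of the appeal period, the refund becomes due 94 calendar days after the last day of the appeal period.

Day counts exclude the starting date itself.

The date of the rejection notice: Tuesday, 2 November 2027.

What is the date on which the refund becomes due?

The last day of the replacement period: 25 calendar days after 2 November 2027 is 27 November 2027.
The last day of the appeal period: 40 calendar days after 27 November 2027 is 6 January 2028.
The date on which the refund becomes due: 6 January 2028 + 94 days = 9 April 2028.

9 April 2028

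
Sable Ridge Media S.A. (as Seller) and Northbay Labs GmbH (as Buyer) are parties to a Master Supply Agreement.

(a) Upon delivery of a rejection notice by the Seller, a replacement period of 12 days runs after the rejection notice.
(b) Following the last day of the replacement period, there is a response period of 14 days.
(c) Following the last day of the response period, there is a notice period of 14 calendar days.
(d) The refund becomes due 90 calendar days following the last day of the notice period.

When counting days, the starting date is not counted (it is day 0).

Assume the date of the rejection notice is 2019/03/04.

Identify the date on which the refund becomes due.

Adding 12 calendar days to 2019/03/04 gives 2019/03/16, which is the last day of the replacement period.
Adding 14 calendar days to 2019/03/16 gives 2019/03/30, which is the last day of the response period.
The last day of the notice period: 14 calendar days after 2019/03/30 is 2019/04/13.
Adding 90 calendar days to 2019/04/13 gives 2019/07/12, which is the date on which the refund becomes due.

2019/07/12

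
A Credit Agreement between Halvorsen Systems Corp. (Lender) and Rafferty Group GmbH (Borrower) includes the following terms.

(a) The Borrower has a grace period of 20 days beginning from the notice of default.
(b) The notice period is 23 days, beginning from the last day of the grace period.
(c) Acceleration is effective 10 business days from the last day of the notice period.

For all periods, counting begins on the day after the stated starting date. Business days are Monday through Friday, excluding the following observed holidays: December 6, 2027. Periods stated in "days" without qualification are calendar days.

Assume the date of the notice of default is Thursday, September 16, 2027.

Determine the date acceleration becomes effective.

November 12, 2027

Adding 20 calendar days to September 16, 2027 gives October 6, 2027, which is the last day of the grace period.
Adding 23 calendar days to October 6, 2027 gives October 29, 2027, which is the last day of the notice period.
From Friday, October 29, 2027, 10 business days (Nov 1, Nov 2, Nov 3, Nov 4, Nov 5, Nov 8, Nov 9, Nov 10, Nov 11, Nov 12, skipping weekends) brings us to Friday, November 12, 2027, which is the date acceleration becomes effective.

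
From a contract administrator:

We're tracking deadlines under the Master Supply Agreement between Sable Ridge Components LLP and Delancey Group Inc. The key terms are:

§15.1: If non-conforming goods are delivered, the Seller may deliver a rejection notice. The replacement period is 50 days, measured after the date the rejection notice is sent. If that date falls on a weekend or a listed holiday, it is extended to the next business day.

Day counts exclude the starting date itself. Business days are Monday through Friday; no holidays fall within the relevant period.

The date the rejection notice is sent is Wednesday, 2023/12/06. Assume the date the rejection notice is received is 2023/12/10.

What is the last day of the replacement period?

The last day of the replacement period: 50 calendar days after 2023/12/06 is 2024/01/25. 2024/01/25 is a Thursday, so no roll-forward applies.

2024/01/25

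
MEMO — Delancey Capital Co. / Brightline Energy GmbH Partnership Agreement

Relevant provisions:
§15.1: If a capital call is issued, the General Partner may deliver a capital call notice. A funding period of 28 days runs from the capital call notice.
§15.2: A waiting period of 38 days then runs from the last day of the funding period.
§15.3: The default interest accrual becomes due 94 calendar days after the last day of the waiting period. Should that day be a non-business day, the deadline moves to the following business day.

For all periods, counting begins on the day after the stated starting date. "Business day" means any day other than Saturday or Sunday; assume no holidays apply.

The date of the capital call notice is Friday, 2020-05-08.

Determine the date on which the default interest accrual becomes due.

2020-10-15

The last day of the funding period: 28 calendar days after 2020-05-08 is 2020-06-05.
The last day of the waiting period: 38 calendar days after 2020-06-05 is 2020-07-13.
Adding 94 calendar days to 2020-07-13 gives 2020-10-15, which is the date on which the default interest accrual becomes due. 2020-10-15 is a Thursday, so no roll-forward applies.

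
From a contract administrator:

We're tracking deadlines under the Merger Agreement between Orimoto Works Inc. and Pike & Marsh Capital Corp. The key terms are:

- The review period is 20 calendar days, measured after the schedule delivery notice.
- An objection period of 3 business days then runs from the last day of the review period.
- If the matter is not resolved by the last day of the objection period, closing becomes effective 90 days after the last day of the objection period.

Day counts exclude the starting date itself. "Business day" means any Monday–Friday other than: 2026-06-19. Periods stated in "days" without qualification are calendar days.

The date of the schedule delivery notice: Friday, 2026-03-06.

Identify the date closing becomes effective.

The last day of the review period: 2026-03-06 + 20 days = 2026-03-26.
From Thursday, 2026-03-26, 3 business days (Mar 27, Mar 30, Mar 31, skipping weekends) brings us to Tuesday, 2026-03-31, which is the last day of the objection period.
The date closing becomes effective: 90 calendar days after 2026-03-31 is 2026-06-29.

2026-06-29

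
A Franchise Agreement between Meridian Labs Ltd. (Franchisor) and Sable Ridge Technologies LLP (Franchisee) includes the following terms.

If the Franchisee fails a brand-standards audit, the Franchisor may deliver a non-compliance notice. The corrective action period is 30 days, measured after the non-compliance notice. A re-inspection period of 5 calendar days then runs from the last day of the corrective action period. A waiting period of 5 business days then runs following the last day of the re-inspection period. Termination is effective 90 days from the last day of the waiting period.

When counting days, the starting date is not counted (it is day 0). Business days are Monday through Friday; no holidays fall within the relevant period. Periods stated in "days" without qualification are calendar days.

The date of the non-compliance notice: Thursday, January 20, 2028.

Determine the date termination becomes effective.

May 31, 2028

The last day of the corrective action period: January 20, 2028 + 30 days = February 19, 2028.
Adding 5 calendar days to February 19, 2028 gives February 24, 2028, which is the last day of the re-inspection period.
The last day of the waiting period: counting 5 business days from Thursday, February 24, 2028 (Feb 25, Feb 28, Feb 29, Mar 1, Mar 2, skipping weekends) reaches Thursday, March 2, 2028.
The date termination becomes effective: March 2, 2028 + 90 days = May 31, 2028.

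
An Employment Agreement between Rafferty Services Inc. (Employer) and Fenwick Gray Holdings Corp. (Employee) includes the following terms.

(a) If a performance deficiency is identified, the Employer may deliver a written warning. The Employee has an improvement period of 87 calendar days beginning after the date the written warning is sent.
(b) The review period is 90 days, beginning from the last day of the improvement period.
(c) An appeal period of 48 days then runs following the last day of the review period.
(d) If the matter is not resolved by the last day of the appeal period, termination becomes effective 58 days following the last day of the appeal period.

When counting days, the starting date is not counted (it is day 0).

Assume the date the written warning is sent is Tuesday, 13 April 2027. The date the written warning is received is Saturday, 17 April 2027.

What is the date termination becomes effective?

Adding 87 calendar days to 13 April 2027 gives 9 July 2027, which is the last day of the improvement period.
The last day of the review period: 90 calendar days after 9 July 2027 is 7 October 2027.
The last day of the appeal period: 48 calendar days after 7 October 2027 is 24 November 2027.
Adding 58 calendar days to 24 November 2027 gives 21 January 2028, which is the date termination becomes effective.

21 January 2028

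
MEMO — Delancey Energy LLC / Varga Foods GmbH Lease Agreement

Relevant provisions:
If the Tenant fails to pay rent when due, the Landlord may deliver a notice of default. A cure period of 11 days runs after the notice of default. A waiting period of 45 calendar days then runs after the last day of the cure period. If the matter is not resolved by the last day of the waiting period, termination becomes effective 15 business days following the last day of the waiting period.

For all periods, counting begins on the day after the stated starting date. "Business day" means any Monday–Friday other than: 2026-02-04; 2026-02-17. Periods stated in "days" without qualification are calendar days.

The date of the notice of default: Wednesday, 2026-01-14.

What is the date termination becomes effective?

2026-04-01

Adding 11 calendar days to 2026-01-14 gives 2026-01-25, which is the last day of the cure period.
Adding 45 calendar days to 2026-01-25 gives 2026-03-11, which is the last day of the waiting period.
The date termination becomes effective: counting 15 business days from Wednesday, 2026-03-11 (Mar 12, Mar 13, Mar 16, Mar 17, …, Mar 30, Mar 31, Apr 1, skipping weekends) reaches Wednesday, 2026-04-01.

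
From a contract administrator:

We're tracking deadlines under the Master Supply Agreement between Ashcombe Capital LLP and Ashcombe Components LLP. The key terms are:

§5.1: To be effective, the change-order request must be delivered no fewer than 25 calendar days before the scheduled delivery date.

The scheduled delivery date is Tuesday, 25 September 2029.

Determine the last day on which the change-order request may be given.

31 August 2029

Counting back 25 calendar days from 25 September 2029 gives 31 August 2029.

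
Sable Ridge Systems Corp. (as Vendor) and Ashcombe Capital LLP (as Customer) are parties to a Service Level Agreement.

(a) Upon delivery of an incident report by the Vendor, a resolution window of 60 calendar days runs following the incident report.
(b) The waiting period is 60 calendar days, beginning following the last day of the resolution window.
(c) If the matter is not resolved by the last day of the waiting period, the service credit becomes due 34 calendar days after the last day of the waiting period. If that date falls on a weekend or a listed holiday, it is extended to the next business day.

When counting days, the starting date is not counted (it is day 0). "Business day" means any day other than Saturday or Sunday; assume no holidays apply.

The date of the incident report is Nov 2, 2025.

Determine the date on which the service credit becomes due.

The last day of the resolution window: Nov 2, 2025 + 60 days = Jan 1, 2026.
The last day of the waiting period: Jan 1, 2026 + 60 days = Mar 2, 2026.
Adding 34 calendar days to Mar 2, 2026 gives Apr 5, 2026, which is the date on which the service credit becomes due. That falls on a Sunday, so it rolls to the next business day, Monday, Apr 6, 2026.

Apr 6, 2026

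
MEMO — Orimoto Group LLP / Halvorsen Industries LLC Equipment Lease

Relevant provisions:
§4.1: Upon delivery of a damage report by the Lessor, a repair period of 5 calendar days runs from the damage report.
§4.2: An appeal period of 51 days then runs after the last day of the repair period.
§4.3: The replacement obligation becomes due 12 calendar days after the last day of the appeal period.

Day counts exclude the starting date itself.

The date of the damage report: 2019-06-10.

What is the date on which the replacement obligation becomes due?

2019-08-17

The last day of the repair period: 2019-06-10 + 5 days = 2019-06-15.
The last day of the appeal period: 51 calendar days after 2019-06-15 is 2019-08-05.
Adding 12 calendar days to 2019-08-05 gives 2019-08-17, which is the date on which the replacement obligation becomes due.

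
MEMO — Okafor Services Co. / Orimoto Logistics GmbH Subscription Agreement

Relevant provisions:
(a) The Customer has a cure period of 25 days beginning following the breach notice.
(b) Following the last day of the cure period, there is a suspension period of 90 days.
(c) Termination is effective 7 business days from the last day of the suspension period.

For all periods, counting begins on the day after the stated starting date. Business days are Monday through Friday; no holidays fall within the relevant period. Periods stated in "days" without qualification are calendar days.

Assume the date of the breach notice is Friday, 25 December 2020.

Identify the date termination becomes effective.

Adding 25 calendar days to 25 December 2020 gives 19 January 2021, which is the last day of the cure period.
The last day of the suspension period: 19 January 2021 + 90 days = 19 April 2021.
The date termination becomes effective: counting 7 business days from Monday, 19 April 2021 (Apr 20, Apr 21, Apr 22, Apr 23, Apr 26, Apr 27, Apr 28, skipping weekends) reaches Wednesday, 28 April 2021.

28 April 2021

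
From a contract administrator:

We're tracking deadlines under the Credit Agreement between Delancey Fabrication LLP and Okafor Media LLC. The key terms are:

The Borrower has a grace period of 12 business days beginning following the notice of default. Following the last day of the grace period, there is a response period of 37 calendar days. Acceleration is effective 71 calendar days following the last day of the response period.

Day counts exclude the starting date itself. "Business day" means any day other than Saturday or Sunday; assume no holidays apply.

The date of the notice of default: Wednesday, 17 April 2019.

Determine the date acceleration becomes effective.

19 August 2019

From Wednesday, 17 April 2019, 12 business days (Apr 18, Apr 19, Apr 22, Apr 23, …, May 1, May 2, May 3, skipping weekends) brings us to Friday, 3 May 2019, which is the last day of the grace period.
The last day of the response period: 3 May 2019 + 37 days = 9 June 2019.
The date acceleration becomes effective: 9 June 2019 + 71 days = 19 August 2019.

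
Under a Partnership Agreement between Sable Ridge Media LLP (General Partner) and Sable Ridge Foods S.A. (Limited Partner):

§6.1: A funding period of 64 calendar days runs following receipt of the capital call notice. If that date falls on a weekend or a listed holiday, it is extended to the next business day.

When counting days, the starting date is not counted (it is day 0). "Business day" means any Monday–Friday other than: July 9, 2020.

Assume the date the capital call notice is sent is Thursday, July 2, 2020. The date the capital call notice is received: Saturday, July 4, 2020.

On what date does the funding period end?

September 7, 2020

The last day of the funding period: 64 calendar days after July 4, 2020 is September 6, 2020. That falls on a Sunday, so it rolls to the next business day, Monday, September 7, 2020.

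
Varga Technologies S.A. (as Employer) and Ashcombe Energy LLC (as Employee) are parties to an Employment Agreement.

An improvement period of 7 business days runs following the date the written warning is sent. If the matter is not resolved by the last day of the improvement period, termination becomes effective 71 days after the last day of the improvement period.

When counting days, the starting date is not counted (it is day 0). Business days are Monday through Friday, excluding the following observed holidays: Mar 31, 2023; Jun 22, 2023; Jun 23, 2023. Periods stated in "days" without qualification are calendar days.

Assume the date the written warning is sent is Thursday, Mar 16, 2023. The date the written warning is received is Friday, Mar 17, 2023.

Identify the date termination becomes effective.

Jun 6, 2023

From Thursday, Mar 16, 2023, 7 business days (Mar 17, Mar 20, Mar 21, Mar 22, Mar 23, Mar 24, Mar 27, skipping weekends) brings us to Monday, Mar 27, 2023, which is the last day of the improvement period.
The date termination becomes effective: 71 calendar days after Mar 27, 2023 is Jun 6, 2023.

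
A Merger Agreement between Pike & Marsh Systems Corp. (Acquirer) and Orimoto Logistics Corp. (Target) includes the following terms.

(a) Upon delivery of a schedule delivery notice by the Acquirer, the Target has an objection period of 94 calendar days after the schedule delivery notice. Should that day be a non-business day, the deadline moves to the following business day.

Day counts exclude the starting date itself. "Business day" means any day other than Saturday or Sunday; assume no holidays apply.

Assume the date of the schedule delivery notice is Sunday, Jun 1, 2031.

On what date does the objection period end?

Adding 94 calendar days to Jun 1, 2031 gives Sep 3, 2031, which is the last day of the objection period. Sep 3, 2031 is a Wednesday, so no roll-forward applies.

Sep 3, 2031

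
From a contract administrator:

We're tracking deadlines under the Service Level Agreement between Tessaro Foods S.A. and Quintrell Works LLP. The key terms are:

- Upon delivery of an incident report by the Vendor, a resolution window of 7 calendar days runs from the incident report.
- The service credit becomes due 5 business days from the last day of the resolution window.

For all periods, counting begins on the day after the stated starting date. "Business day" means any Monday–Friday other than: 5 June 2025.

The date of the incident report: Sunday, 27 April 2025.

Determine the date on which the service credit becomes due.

The last day of the resolution window: 27 April 2025 + 7 days = 4 May 2025.
The date on which the service credit becomes due: 5 business days after Sunday, 4 May 2025, skipping weekends — May 5, May 6, May 7, May 8, May 9 — lands on Friday, 9 May 2025.

9 May 2025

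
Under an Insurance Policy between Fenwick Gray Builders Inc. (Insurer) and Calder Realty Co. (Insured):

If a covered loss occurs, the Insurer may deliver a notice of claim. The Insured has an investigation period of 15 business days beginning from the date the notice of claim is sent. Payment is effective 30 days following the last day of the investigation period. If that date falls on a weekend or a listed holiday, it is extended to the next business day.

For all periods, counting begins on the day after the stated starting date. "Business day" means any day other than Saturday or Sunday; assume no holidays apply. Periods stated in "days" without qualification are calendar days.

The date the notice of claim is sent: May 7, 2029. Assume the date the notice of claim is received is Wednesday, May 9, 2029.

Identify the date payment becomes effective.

From Monday, May 7, 2029, 15 business days (May 8, May 9, May 10, May 11, …, May 24, May 25, May 28, skipping weekends) brings us to Monday, May 28, 2029, which is the last day of the investigation period.
The date payment becomes effective: May 28, 2029 + 30 days = June 27, 2029. June 27, 2029 is a Wednesday, so no roll-forward applies.

June 27, 2029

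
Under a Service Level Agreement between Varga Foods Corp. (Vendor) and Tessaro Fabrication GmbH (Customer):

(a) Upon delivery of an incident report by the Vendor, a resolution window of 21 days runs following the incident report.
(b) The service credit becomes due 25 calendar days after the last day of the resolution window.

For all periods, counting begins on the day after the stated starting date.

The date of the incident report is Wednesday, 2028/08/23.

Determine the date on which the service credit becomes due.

The last day of the resolution window: 2028/08/23 + 21 days = 2028/09/13.
The date on which the service credit becomes due: 25 calendar days after 2028/09/13 is 2028/10/08.

2028/10/08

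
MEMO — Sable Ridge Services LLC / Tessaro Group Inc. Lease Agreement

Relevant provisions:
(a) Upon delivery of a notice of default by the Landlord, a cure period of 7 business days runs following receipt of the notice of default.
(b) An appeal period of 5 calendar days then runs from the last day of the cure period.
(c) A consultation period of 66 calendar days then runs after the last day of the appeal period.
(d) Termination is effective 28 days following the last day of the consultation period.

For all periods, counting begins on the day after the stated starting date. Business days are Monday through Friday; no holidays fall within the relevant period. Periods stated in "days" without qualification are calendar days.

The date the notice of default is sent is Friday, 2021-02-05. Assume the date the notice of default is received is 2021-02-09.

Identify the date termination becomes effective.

2021-05-28

The last day of the cure period: counting 7 business days from Tuesday, 2021-02-09 (Feb 10, Feb 11, Feb 12, Feb 15, Feb 16, Feb 17, Feb 18, skipping weekends) reaches Thursday, 2021-02-18.
Adding 5 calendar days to 2021-02-18 gives 2021-02-23, which is the last day of the appeal period.
Adding 66 calendar days to 2021-02-23 gives 2021-04-30, which is the last day of the consultation period.
Adding 28 calendar days to 2021-04-30 gives 2021-05-28, which is the date termination becomes effective.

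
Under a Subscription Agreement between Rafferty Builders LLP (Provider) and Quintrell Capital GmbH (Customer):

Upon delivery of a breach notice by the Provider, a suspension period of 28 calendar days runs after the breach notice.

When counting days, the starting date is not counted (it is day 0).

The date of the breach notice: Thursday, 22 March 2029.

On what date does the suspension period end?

The last day of the suspension period: 22 March 2029 + 28 days = 19 April 2029.

19 April 2029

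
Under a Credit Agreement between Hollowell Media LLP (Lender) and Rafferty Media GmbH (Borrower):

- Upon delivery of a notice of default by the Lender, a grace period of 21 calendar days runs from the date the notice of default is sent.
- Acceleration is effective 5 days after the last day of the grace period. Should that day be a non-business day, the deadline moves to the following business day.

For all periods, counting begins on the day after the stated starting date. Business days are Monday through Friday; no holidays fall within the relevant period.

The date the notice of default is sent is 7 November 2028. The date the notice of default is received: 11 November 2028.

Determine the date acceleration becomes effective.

Adding 21 calendar days to 7 November 2028 gives 28 November 2028, which is the last day of the grace period.
The date acceleration becomes effective: 5 calendar days after 28 November 2028 is 3 December 2028. That falls on a Sunday, so it rolls to the next business day, Monday, 4 December 2028.

4 December 2028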